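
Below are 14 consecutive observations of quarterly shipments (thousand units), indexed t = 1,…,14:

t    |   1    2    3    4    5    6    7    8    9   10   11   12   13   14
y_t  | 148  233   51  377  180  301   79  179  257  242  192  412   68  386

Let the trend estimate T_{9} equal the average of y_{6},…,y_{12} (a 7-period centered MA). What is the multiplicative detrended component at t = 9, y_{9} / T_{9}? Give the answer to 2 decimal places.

1.08

Trend T_9 = (301 + 79 + 179 + 257 + 242 + 192 + 412) / 7 = 1662/7 = 237.4286
Ratio to trend: 257 / 237.4286 = 1.08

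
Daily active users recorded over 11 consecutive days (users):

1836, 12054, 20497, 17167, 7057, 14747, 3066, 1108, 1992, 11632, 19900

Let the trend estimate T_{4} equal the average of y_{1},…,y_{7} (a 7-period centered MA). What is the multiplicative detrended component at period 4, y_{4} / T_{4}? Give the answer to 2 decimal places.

1.57

Trend T_4 = (1836 + 12054 + 20497 + 17167 + 7057 + 14747 + 3066) / 7 = 76424/7 = 10917.7143
Ratio to trend: 17167 / 10917.7143 = 1.57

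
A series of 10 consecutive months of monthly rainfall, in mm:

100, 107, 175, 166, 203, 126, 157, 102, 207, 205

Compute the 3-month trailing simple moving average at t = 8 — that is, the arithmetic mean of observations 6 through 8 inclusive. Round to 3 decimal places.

128.333

Sum of periods 6–8: 126 + 157 + 102 = 385
Divide by 3: 385 / 3 = 128.333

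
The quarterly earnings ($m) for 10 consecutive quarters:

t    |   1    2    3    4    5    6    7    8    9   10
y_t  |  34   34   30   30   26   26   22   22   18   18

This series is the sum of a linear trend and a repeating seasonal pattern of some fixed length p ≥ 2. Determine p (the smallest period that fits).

First differences y_{t+1} − y_t: 0, -4, 0, -4, 0, -4, …
The difference pattern repeats every 2 terms and not for any smaller step, so p = 2.

2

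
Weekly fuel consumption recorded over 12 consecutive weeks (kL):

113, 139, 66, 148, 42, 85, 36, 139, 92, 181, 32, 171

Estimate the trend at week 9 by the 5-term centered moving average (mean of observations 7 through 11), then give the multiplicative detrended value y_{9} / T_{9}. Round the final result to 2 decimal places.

Trend T_9 = (36 + 139 + 92 + 181 + 32) / 5 = 480/5 = 96.0000
Ratio to trend: 92 / 96.0000 = 0.96

0.96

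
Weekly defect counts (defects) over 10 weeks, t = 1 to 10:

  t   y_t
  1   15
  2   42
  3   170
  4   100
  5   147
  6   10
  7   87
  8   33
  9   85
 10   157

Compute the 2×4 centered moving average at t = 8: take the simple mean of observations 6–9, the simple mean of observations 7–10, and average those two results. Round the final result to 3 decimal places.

72.125

Sum over 6–9: 10 + 87 + 33 + 85 = 215
Sum over 7–10: 87 + 33 + 85 + 157 = 362
CMA at t=8 = (215 + 362) / (2·4) = 577 / 8 = 72.125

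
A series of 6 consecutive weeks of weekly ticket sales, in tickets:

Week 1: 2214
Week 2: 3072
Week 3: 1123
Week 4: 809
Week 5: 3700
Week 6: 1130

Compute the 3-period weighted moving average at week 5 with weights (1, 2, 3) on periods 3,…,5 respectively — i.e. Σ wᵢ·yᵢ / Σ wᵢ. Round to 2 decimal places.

2306.83

Weighted sum: 1·1123 + 2·809 + 3·3700 = 1123 + 1618 + 11100 = 13841
Weight total: 1 + 2 + 3 = 6
WMA = 13841 / 6 = 2306.83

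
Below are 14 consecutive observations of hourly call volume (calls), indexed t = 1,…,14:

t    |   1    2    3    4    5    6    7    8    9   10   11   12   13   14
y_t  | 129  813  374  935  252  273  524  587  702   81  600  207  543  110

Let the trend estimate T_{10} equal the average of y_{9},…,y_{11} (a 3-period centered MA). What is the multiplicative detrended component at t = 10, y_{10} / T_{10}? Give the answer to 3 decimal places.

0.176

Trend T_10 = (702 + 81 + 600) / 3 = 1383/3 = 461.00000
Ratio to trend: 81 / 461.00000 = 0.176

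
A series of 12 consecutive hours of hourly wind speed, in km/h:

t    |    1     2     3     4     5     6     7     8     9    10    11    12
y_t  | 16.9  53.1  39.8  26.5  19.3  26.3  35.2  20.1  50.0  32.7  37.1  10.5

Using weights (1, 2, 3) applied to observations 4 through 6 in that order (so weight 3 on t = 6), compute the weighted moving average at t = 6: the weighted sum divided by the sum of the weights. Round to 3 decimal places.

Weighted sum: 1·26.5 + 2·19.3 + 3·26.3 = 26.5 + 38.6 + 78.9 = 144.0
Weight total: 1 + 2 + 3 = 6
WMA = 144.0 / 6 = 24.000

24.000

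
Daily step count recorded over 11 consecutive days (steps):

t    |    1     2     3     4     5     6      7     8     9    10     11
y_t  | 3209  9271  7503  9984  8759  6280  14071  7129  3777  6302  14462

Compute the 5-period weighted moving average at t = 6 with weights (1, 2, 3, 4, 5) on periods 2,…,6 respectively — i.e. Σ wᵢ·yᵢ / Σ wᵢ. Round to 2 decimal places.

Weighted sum: 1·9271 + 2·7503 + 3·9984 + 4·8759 + 5·6280 = 9271 + 15006 + 29952 + 35036 + 31400 = 120665
Weight total: 1 + 2 + 3 + 4 + 5 = 15
WMA = 120665 / 15 = 8044.33

8044.33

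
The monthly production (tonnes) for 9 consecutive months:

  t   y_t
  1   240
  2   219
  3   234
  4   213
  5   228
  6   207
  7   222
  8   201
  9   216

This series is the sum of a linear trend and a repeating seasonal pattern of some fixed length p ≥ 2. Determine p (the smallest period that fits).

First differences y_{t+1} − y_t: -21, 15, -21, 15, -21, 15, …
The difference pattern repeats every 2 terms and not for any smaller step, so p = 2.

2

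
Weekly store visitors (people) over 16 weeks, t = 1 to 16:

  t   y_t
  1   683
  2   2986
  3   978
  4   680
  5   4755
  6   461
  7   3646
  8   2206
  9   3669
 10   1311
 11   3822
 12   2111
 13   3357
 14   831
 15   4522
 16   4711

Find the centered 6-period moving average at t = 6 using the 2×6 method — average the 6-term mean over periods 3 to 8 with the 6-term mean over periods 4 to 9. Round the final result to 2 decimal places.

Sum over 3–8: 978 + 680 + 4755 + 461 + 3646 + 2206 = 12726
Sum over 4–9: 680 + 4755 + 461 + 3646 + 2206 + 3669 = 15417
CMA at t=6 = (12726 + 15417) / (2·6) = 28143 / 12 = 2345.25

2345.25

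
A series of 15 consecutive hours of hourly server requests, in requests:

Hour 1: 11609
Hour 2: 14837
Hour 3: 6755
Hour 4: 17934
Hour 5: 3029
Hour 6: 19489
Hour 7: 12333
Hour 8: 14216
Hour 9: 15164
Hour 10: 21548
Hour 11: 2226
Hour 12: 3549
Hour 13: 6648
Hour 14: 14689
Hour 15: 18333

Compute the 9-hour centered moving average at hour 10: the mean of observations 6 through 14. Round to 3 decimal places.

Sum of periods 6–14: 19489 + 12333 + 14216 + 15164 + 21548 + 2226 + 3549 + 6648 + 14689 = 109862
Divide by 9: 109862 / 9 = 12206.889

12206.889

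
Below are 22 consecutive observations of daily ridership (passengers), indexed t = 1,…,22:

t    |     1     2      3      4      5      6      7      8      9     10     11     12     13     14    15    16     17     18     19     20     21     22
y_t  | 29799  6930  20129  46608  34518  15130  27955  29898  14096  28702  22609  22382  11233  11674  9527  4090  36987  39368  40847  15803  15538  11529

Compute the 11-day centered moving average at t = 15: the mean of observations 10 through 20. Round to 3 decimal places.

Sum of periods 10–20: 28702 + 22609 + 22382 + 11233 + 11674 + 9527 + 4090 + 36987 + 39368 + 40847 + 15803 = 243222
Divide by 11: 243222 / 11 = 22111.091

22111.091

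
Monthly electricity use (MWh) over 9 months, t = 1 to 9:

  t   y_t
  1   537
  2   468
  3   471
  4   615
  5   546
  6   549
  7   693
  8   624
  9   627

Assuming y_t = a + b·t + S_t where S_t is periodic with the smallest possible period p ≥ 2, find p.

First differences y_{t+1} − y_t: -69, 3, 144, -69, 3, 144, -69, 3, …
The difference pattern repeats every 3 terms and not for any smaller step, so p = 3.

3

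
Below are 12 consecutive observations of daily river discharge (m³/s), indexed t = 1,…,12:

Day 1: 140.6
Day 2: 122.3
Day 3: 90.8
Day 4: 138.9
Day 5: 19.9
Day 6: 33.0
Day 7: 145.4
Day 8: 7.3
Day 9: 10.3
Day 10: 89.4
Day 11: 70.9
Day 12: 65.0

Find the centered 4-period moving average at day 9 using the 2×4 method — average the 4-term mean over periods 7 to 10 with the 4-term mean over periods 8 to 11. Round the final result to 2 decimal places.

Sum over 7–10: 145.4 + 7.3 + 10.3 + 89.4 = 252.4
Sum over 8–11: 7.3 + 10.3 + 89.4 + 70.9 = 177.9
CMA at t=9 = (252.4 + 177.9) / (2·4) = 430.3 / 8 = 53.79

53.79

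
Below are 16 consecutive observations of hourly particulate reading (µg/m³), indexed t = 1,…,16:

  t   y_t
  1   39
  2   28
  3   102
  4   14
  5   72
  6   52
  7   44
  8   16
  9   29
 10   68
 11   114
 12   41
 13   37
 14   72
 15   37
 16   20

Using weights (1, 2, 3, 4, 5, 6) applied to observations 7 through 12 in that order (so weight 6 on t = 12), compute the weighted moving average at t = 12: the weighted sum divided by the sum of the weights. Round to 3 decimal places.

59.571

Weighted sum: 1·44 + 2·16 + 3·29 + 4·68 + 5·114 + 6·41 = 44 + 32 + 87 + 272 + 570 + 246 = 1251
Weight total: 1 + 2 + 3 + 4 + 5 + 6 = 21
WMA = 1251 / 21 = 59.571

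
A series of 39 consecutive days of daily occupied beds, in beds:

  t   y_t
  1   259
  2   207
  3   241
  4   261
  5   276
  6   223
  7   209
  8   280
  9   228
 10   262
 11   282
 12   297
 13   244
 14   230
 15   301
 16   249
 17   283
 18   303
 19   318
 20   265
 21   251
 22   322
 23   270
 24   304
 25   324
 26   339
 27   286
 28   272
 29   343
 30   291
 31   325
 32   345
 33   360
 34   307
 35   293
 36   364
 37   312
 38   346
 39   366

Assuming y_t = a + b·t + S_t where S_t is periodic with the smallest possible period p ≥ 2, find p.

7

First differences y_{t+1} − y_t: -52, 34, 20, 15, -53, -14, 71, -52, 34, 20, 15, -53, -14, 71, -52, 34, …
The difference pattern repeats every 7 terms and not for any smaller step, so p = 7.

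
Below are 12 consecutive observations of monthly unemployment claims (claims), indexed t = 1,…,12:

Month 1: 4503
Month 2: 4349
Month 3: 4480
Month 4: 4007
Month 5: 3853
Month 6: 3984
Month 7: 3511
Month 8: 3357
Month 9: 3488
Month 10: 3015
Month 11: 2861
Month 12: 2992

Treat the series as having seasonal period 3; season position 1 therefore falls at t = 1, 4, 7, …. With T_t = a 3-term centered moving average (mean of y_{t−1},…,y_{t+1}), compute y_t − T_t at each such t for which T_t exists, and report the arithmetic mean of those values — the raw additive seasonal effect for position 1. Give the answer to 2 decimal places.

-106.33

Season position 1 occurs at t = 4, 7, 10 (where T_t is defined).
t=4: T_4 = 4113.3333; y_4 − T_4 = 4007 − 4113.3333 = -106.3333
t=7: T_7 = 3617.3333; y_7 − T_7 = 3511 − 3617.3333 = -106.3333
t=10: T_10 = 3121.3333; y_10 − T_10 = 3015 − 3121.3333 = -106.3333
Mean deviation: (-106.3333 + -106.3333 + -106.3333) / 3 = -106.33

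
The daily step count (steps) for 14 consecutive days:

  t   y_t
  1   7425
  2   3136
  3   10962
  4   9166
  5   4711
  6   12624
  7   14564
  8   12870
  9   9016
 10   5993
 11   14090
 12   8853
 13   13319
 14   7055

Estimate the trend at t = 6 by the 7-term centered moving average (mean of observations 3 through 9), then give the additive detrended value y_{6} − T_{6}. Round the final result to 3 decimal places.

Trend T_6 = (10962 + 9166 + 4711 + 12624 + 14564 + 12870 + 9016) / 7 = 73913/7 = 10559.00000
Detrended value: 12624 − 10559.00000 = 2065.000

2065.000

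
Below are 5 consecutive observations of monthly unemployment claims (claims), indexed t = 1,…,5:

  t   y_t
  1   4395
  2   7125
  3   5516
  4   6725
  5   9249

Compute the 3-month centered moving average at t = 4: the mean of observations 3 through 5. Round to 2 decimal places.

Sum of periods 3–5: 5516 + 6725 + 9249 = 21490
Divide by 3: 21490 / 3 = 7163.33

7163.33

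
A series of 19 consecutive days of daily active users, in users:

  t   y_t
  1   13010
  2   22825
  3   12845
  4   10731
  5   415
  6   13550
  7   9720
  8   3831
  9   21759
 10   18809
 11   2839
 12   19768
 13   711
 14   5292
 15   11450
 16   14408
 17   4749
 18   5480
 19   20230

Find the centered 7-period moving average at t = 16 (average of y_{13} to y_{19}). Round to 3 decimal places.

Sum of periods 13–19: 711 + 5292 + 11450 + 14408 + 4749 + 5480 + 20230 = 62320
Divide by 7: 62320 / 7 = 8902.857

8902.857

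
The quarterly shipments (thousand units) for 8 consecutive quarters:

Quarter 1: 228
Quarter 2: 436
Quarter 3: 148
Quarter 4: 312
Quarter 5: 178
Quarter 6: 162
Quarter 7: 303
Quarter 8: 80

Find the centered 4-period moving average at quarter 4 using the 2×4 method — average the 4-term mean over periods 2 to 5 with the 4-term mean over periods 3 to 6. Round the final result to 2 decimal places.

Sum over 2–5: 436 + 148 + 312 + 178 = 1074
Sum over 3–6: 148 + 312 + 178 + 162 = 800
CMA at t=4 = (1074 + 800) / (2·4) = 1874 / 8 = 234.25

234.25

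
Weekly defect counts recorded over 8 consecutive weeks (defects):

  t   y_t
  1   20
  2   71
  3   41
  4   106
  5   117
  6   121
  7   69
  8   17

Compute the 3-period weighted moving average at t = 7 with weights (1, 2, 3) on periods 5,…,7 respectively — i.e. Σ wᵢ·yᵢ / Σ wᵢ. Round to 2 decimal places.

94.33

Weighted sum: 1·117 + 2·121 + 3·69 = 117 + 242 + 207 = 566
Weight total: 1 + 2 + 3 = 6
WMA = 566 / 6 = 94.33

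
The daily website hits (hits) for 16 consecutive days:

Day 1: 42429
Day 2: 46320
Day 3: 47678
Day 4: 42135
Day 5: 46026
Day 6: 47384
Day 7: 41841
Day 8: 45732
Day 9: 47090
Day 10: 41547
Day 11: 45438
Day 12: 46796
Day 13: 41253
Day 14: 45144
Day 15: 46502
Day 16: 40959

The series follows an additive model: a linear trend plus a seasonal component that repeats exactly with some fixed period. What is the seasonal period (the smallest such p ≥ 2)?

3

First differences y_{t+1} − y_t: 3891, 1358, -5543, 3891, 1358, -5543, 3891, 1358, …
The difference pattern repeats every 3 terms and not for any smaller step, so p = 3.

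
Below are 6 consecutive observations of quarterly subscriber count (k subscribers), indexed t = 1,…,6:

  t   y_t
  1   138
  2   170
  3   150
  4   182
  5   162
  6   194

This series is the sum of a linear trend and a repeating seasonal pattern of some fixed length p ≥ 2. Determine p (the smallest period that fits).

First differences y_{t+1} − y_t: 32, -20, 32, -20, 32, …
The difference pattern repeats every 2 terms and not for any smaller step, so p = 2.

2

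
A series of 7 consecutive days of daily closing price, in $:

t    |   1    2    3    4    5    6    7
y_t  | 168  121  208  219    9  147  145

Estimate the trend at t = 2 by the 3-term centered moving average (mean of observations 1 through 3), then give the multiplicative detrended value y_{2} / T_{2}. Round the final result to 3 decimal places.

Trend T_2 = (168 + 121 + 208) / 3 = 497/3 = 165.66667
Ratio to trend: 121 / 165.66667 = 0.730

0.730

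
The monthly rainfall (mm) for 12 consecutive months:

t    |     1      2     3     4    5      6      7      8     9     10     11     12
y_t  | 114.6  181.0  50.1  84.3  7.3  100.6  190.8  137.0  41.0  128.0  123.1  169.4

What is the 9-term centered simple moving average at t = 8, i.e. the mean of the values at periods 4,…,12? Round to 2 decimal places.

Sum of periods 4–12: 84.3 + 7.3 + 100.6 + 190.8 + 137.0 + 41.0 + 128.0 + 123.1 + 169.4 = 981.5
Divide by 9: 981.5 / 9 = 109.06

109.06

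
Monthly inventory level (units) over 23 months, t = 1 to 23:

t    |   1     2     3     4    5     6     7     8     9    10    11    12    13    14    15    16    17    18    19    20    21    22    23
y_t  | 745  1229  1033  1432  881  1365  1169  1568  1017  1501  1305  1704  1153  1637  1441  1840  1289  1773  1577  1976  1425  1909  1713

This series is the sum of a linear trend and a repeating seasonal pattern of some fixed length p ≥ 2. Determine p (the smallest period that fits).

First differences y_{t+1} − y_t: 484, -196, 399, -551, 484, -196, 399, -551, 484, -196, …
The difference pattern repeats every 4 terms and not for any smaller step, so p = 4.

4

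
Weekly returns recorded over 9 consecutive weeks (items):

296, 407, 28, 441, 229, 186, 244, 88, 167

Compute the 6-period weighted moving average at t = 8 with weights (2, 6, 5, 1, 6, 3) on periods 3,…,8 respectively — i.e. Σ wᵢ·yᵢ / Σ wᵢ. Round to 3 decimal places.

250.478

Weighted sum: 2·28 + 6·441 + 5·229 + 1·186 + 6·244 + 3·88 = 56 + 2646 + 1145 + 186 + 1464 + 264 = 5761
Weight total: 2 + 6 + 5 + 1 + 6 + 3 = 23
WMA = 5761 / 23 = 250.478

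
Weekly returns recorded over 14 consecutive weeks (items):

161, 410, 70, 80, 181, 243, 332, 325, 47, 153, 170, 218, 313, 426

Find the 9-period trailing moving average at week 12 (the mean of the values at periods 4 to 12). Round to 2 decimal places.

Sum of periods 4–12: 80 + 181 + 243 + 332 + 325 + 47 + 153 + 170 + 218 = 1749
Divide by 9: 1749 / 9 = 194.33

194.33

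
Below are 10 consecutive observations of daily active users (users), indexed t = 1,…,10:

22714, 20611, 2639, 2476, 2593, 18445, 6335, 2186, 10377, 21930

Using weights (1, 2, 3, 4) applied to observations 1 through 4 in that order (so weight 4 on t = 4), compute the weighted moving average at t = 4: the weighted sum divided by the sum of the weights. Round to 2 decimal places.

Weighted sum: 1·22714 + 2·20611 + 3·2639 + 4·2476 = 22714 + 41222 + 7917 + 9904 = 81757
Weight total: 1 + 2 + 3 + 4 = 10
WMA = 81757 / 10 = 8175.70

8175.70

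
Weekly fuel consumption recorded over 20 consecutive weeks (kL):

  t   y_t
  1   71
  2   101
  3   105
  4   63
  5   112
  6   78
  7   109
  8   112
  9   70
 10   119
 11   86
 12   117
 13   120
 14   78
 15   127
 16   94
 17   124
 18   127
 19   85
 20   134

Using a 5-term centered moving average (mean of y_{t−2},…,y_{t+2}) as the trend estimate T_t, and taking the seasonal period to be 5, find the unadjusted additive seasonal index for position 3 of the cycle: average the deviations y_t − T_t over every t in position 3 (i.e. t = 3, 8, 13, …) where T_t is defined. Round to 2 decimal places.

Season position 3 occurs at t = 3, 8, 13, 18 (where T_t is defined).
t=3: T_3 = 90.4000; y_3 − T_3 = 105 − 90.4000 = 14.6000
t=8: T_8 = 97.6000; y_8 − T_8 = 112 − 97.6000 = 14.4000
t=13: T_13 = 105.6000; y_13 − T_13 = 120 − 105.6000 = 14.4000
t=18: T_18 = 112.8000; y_18 − T_18 = 127 − 112.8000 = 14.2000
Mean deviation: (14.6000 + 14.4000 + 14.4000 + 14.2000) / 4 = 14.40

14.40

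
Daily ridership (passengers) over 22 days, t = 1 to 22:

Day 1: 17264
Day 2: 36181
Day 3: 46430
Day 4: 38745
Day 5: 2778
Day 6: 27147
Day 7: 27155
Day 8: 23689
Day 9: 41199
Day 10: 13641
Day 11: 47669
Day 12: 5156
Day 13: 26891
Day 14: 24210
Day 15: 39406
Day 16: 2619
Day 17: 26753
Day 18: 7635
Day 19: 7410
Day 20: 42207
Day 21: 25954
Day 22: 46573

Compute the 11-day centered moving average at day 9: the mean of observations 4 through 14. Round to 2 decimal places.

25298.18

Sum of periods 4–14: 38745 + 2778 + 27147 + 27155 + 23689 + 41199 + 13641 + 47669 + 5156 + 26891 + 24210 = 278280
Divide by 11: 278280 / 11 = 25298.18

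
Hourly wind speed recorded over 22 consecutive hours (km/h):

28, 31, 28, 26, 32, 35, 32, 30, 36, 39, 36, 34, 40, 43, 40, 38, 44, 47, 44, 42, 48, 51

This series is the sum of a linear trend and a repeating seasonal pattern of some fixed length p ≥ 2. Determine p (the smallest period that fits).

4

First differences y_{t+1} − y_t: 3, -3, -2, 6, 3, -3, -2, 6, 3, -3, …
The difference pattern repeats every 4 terms and not for any smaller step, so p = 4.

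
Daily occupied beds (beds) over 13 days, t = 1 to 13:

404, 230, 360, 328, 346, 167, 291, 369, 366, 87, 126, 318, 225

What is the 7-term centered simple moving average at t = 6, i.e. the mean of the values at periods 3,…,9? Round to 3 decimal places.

Sum of periods 3–9: 360 + 328 + 346 + 167 + 291 + 369 + 366 = 2227
Divide by 7: 2227 / 7 = 318.143

318.143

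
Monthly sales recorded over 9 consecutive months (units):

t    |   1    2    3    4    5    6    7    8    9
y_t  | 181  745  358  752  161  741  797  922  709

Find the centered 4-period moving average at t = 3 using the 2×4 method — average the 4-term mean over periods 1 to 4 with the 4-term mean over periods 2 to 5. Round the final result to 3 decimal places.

Sum over 1–4: 181 + 745 + 358 + 752 = 2036
Sum over 2–5: 745 + 358 + 752 + 161 = 2016
CMA at t=3 = (2036 + 2016) / (2·4) = 4052 / 8 = 506.500

506.500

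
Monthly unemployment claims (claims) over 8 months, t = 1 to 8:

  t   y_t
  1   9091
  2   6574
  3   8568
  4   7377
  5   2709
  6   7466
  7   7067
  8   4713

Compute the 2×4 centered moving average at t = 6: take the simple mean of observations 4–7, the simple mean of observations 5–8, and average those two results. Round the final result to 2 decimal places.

Sum over 4–7: 7377 + 2709 + 7466 + 7067 = 24619
Sum over 5–8: 2709 + 7466 + 7067 + 4713 = 21955
CMA at t=6 = (24619 + 21955) / (2·4) = 46574 / 8 = 5821.75

5821.75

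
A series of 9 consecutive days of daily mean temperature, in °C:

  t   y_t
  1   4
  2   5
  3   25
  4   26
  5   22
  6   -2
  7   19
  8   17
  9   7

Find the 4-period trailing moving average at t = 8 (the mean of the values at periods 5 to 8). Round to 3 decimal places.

14.000

Sum of periods 5–8: 22 + (-2) + 19 + 17 = 56
Divide by 4: 56 / 4 = 14.000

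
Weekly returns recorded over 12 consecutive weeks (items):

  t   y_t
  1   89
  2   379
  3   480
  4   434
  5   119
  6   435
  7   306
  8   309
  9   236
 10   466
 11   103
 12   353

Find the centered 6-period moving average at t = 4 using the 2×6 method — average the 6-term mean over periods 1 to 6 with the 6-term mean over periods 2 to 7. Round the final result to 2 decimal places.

Sum over 1–6: 89 + 379 + 480 + 434 + 119 + 435 = 1936
Sum over 2–7: 379 + 480 + 434 + 119 + 435 + 306 = 2153
CMA at t=4 = (1936 + 2153) / (2·6) = 4089 / 12 = 340.75

340.75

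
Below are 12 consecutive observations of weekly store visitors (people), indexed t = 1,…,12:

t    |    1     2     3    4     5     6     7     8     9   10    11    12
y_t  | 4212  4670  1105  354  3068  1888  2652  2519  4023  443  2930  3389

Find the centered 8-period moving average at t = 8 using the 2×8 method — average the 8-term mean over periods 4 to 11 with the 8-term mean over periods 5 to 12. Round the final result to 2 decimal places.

2424.31

Sum over 4–11: 354 + 3068 + 1888 + 2652 + 2519 + 4023 + 443 + 2930 = 17877
Sum over 5–12: 3068 + 1888 + 2652 + 2519 + 4023 + 443 + 2930 + 3389 = 20912
CMA at t=8 = (17877 + 20912) / (2·8) = 38789 / 16 = 2424.31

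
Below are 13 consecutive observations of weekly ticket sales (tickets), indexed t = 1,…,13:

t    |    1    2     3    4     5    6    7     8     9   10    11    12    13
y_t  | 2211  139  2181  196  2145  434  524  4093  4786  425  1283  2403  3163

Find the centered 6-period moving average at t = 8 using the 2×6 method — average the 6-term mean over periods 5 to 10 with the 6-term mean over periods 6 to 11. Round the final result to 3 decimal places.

1996.000

Sum over 5–10: 2145 + 434 + 524 + 4093 + 4786 + 425 = 12407
Sum over 6–11: 434 + 524 + 4093 + 4786 + 425 + 1283 = 11545
CMA at t=8 = (12407 + 11545) / (2·6) = 23952 / 12 = 1996.000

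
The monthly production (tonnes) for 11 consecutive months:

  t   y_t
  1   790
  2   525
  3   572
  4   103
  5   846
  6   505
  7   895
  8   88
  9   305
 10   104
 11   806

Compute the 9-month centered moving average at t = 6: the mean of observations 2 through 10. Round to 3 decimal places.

438.111

Sum of periods 2–10: 525 + 572 + 103 + 846 + 505 + 895 + 88 + 305 + 104 = 3943
Divide by 9: 3943 / 9 = 438.111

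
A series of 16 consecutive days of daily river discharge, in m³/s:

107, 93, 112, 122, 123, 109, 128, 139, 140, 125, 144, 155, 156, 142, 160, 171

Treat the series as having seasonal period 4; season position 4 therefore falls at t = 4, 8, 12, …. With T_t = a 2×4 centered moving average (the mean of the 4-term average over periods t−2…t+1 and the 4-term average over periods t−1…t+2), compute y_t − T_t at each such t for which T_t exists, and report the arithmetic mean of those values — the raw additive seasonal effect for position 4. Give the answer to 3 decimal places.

Season position 4 occurs at t = 4, 8, 12 (where T_t is defined).
t=4: T_4 = 114.50000; y_4 − T_4 = 122 − 114.50000 = 7.50000
t=8: T_8 = 131.00000; y_8 − T_8 = 139 − 131.00000 = 8.00000
t=12: T_12 = 147.12500; y_12 − T_12 = 155 − 147.12500 = 7.87500
Mean deviation: (7.50000 + 8.00000 + 7.87500) / 3 = 7.792

7.792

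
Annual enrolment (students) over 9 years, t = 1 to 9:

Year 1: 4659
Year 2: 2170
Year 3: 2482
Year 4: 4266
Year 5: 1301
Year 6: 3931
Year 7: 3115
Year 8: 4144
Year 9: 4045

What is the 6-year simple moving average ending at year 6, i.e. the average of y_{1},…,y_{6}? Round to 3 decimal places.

Sum of periods 1–6: 4659 + 2170 + 2482 + 4266 + 1301 + 3931 = 18809
Divide by 6: 18809 / 6 = 3134.833

3134.833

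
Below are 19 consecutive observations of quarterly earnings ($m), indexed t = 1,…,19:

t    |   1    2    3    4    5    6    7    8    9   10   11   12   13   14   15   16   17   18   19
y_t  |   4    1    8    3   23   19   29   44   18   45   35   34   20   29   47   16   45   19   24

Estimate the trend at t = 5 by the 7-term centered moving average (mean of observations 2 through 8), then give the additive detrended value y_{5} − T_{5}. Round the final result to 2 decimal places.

4.86

Trend T_5 = (1 + 8 + 3 + 23 + 19 + 29 + 44) / 7 = 127/7 = 18.1429
Detrended value: 23 − 18.1429 = 4.86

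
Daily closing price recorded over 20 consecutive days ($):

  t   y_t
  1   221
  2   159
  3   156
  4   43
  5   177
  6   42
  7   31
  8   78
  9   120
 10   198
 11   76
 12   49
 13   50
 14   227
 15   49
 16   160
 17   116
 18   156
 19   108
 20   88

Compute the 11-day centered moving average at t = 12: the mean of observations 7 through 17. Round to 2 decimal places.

104.91

Sum of periods 7–17: 31 + 78 + 120 + 198 + 76 + 49 + 50 + 227 + 49 + 160 + 116 = 1154
Divide by 11: 1154 / 11 = 104.91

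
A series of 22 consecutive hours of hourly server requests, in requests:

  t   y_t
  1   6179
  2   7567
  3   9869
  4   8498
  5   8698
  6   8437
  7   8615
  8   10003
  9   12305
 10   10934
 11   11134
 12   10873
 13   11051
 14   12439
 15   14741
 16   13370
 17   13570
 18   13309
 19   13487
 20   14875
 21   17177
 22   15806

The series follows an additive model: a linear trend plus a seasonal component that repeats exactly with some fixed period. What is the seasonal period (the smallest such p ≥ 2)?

First differences y_{t+1} − y_t: 1388, 2302, -1371, 200, -261, 178, 1388, 2302, -1371, 200, -261, 178, 1388, 2302, …
The difference pattern repeats every 6 terms and not for any smaller step, so p = 6.

6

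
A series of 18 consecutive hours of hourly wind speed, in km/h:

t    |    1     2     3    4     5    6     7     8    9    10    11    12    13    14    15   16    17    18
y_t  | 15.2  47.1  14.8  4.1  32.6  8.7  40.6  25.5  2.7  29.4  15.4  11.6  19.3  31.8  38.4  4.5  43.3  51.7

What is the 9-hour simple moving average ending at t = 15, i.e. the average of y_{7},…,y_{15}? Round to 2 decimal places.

Sum of periods 7–15: 40.6 + 25.5 + 2.7 + 29.4 + 15.4 + 11.6 + 19.3 + 31.8 + 38.4 = 214.7
Divide by 9: 214.7 / 9 = 23.86

23.86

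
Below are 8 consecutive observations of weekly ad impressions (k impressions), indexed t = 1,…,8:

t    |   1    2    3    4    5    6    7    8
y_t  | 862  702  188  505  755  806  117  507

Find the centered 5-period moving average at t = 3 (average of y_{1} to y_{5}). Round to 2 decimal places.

Sum of periods 1–5: 862 + 702 + 188 + 505 + 755 = 3012
Divide by 5: 3012 / 5 = 602.40

602.40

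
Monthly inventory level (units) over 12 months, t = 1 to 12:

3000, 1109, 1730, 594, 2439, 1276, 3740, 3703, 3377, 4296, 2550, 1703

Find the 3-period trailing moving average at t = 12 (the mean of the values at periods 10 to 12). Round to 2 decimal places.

Sum of periods 10–12: 4296 + 2550 + 1703 = 8549
Divide by 3: 8549 / 3 = 2849.67

2849.67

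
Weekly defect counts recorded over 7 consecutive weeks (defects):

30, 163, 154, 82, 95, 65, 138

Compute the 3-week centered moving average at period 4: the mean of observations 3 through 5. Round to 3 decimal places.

110.333

Sum of periods 3–5: 154 + 82 + 95 = 331
Divide by 3: 331 / 3 = 110.333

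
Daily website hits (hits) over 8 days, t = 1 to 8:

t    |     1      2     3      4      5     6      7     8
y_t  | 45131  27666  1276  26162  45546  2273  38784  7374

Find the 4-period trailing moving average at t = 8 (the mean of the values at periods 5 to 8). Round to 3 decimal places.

Sum of periods 5–8: 45546 + 2273 + 38784 + 7374 = 93977
Divide by 4: 93977 / 4 = 23494.250

23494.250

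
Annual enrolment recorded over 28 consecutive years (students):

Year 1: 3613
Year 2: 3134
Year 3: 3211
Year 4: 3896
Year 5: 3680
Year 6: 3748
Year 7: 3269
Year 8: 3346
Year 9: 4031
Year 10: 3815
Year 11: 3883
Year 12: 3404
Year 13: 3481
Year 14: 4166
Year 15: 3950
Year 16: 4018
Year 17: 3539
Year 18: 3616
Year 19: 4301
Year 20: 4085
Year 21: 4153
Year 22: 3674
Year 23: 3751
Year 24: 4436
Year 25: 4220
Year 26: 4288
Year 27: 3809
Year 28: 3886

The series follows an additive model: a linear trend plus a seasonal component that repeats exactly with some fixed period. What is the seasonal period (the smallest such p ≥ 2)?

5

First differences y_{t+1} − y_t: -479, 77, 685, -216, 68, -479, 77, 685, -216, 68, -479, 77, …
The difference pattern repeats every 5 terms and not for any smaller step, so p = 5.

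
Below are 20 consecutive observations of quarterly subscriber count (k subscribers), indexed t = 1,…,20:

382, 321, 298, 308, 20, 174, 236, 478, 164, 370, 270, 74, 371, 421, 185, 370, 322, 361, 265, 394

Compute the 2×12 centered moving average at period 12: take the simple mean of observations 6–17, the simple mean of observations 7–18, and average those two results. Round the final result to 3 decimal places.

294.042

Sum over 6–17: 174 + 236 + 478 + 164 + 370 + 270 + 74 + 371 + 421 + 185 + 370 + 322 = 3435
Sum over 7–18: 236 + 478 + 164 + 370 + 270 + 74 + 371 + 421 + 185 + 370 + 322 + 361 = 3622
CMA at t=12 = (3435 + 3622) / (2·12) = 7057 / 24 = 294.042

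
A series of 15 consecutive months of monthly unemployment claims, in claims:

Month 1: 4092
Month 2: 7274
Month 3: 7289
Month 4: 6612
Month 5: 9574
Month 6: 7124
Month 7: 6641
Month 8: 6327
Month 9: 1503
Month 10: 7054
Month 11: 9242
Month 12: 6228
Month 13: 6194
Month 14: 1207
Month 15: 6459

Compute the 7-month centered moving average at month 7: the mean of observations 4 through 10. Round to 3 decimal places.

Sum of periods 4–10: 6612 + 9574 + 7124 + 6641 + 6327 + 1503 + 7054 = 44835
Divide by 7: 44835 / 7 = 6405.000

6405.000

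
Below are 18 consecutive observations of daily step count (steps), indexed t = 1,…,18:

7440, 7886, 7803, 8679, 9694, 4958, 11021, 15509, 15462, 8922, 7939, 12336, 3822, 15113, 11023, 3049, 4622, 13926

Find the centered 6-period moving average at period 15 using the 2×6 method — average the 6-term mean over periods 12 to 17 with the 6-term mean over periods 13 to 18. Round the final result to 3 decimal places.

8460.000

Sum over 12–17: 12336 + 3822 + 15113 + 11023 + 3049 + 4622 = 49965
Sum over 13–18: 3822 + 15113 + 11023 + 3049 + 4622 + 13926 = 51555
CMA at t=15 = (49965 + 51555) / (2·6) = 101520 / 12 = 8460.000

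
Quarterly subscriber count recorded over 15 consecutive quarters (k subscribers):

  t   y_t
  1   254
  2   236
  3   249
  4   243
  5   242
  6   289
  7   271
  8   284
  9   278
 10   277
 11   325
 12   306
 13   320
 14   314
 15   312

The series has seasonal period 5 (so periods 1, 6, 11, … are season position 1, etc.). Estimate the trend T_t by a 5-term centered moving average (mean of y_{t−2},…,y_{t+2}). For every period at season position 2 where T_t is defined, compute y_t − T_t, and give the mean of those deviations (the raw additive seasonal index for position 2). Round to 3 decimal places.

-2.100

Season position 2 occurs at t = 7, 12 (where T_t is defined).
t=7: T_7 = 272.80000; y_7 − T_7 = 271 − 272.80000 = -1.80000
t=12: T_12 = 308.40000; y_12 − T_12 = 306 − 308.40000 = -2.40000
Mean deviation: (-1.80000 + -2.40000) / 2 = -2.100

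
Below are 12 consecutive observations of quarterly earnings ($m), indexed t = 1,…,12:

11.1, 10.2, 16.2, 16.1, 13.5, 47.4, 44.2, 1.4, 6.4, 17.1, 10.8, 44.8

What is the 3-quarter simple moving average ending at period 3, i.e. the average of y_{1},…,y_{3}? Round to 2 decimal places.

Sum of periods 1–3: 11.1 + 10.2 + 16.2 = 37.5
Divide by 3: 37.5 / 3 = 12.50

12.50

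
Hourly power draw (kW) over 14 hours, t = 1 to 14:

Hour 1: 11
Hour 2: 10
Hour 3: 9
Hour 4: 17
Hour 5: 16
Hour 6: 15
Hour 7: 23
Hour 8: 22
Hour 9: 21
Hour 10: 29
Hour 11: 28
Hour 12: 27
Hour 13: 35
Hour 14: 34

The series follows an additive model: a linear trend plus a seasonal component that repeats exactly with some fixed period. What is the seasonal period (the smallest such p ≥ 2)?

3

First differences y_{t+1} − y_t: -1, -1, 8, -1, -1, 8, -1, -1, …
The difference pattern repeats every 3 terms and not for any smaller step, so p = 3.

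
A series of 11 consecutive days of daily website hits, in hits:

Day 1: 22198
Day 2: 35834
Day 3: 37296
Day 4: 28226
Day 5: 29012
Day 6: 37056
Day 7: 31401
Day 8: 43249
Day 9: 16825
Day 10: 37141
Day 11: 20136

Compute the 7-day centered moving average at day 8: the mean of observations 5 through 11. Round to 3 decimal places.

30688.571

Sum of periods 5–11: 29012 + 37056 + 31401 + 43249 + 16825 + 37141 + 20136 = 214820
Divide by 7: 214820 / 7 = 30688.571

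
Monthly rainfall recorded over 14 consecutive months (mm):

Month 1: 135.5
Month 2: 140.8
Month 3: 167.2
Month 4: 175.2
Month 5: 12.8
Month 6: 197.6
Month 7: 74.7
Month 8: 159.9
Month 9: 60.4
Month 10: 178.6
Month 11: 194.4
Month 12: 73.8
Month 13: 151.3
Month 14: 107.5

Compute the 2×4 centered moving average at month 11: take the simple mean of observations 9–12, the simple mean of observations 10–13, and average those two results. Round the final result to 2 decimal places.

138.16

Sum over 9–12: 60.4 + 178.6 + 194.4 + 73.8 = 507.2
Sum over 10–13: 178.6 + 194.4 + 73.8 + 151.3 = 598.1
CMA at t=11 = (507.2 + 598.1) / (2·4) = 1105.3 / 8 = 138.16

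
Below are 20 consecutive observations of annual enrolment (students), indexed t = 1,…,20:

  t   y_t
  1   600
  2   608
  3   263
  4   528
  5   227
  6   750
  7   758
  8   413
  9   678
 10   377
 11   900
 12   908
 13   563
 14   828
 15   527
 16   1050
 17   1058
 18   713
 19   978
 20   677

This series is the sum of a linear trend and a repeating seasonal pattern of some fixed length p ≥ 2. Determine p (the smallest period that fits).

First differences y_{t+1} − y_t: 8, -345, 265, -301, 523, 8, -345, 265, -301, 523, 8, -345, …
The difference pattern repeats every 5 terms and not for any smaller step, so p = 5.

5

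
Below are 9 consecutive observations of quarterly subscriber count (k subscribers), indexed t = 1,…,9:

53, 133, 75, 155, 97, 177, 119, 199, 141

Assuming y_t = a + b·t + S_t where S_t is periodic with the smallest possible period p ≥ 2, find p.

First differences y_{t+1} − y_t: 80, -58, 80, -58, 80, -58, …
The difference pattern repeats every 2 terms and not for any smaller step, so p = 2.

2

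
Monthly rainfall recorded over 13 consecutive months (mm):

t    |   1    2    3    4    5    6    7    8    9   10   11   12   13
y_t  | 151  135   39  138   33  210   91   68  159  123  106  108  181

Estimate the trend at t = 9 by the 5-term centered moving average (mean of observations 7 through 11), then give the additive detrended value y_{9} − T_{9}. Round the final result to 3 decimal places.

49.600

Trend T_9 = (91 + 68 + 159 + 123 + 106) / 5 = 547/5 = 109.40000
Detrended value: 159 − 109.40000 = 49.600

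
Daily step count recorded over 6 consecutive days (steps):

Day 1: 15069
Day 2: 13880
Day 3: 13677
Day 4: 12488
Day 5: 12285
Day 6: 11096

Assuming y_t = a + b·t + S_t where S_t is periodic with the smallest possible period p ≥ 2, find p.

First differences y_{t+1} − y_t: -1189, -203, -1189, -203, -1189, …
The difference pattern repeats every 2 terms and not for any smaller step, so p = 2.

2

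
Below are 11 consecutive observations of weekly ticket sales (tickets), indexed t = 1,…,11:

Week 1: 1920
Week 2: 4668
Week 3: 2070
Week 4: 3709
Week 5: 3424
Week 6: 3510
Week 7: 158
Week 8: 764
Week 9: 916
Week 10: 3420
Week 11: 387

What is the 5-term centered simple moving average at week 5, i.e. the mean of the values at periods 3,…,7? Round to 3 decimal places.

Sum of periods 3–7: 2070 + 3709 + 3424 + 3510 + 158 = 12871
Divide by 5: 12871 / 5 = 2574.200

2574.200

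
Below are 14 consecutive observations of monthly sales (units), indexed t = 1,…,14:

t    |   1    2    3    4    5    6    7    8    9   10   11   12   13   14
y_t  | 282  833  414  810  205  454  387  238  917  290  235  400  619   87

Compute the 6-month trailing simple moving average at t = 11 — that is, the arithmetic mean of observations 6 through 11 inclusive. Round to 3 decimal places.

420.167

Sum of periods 6–11: 454 + 387 + 238 + 917 + 290 + 235 = 2521
Divide by 6: 2521 / 6 = 420.167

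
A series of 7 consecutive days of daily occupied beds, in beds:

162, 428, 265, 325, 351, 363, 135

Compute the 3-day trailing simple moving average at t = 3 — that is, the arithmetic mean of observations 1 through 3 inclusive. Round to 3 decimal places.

285.000

Sum of periods 1–3: 162 + 428 + 265 = 855
Divide by 3: 855 / 3 = 285.000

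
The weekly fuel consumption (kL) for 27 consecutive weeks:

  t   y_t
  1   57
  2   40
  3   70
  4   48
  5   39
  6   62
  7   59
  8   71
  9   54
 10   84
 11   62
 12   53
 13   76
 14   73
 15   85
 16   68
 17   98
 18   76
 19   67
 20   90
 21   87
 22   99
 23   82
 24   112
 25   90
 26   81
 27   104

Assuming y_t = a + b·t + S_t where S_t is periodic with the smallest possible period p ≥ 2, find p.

7

First differences y_{t+1} − y_t: -17, 30, -22, -9, 23, -3, 12, -17, 30, -22, -9, 23, -3, 12, -17, 30, …
The difference pattern repeats every 7 terms and not for any smaller step, so p = 7.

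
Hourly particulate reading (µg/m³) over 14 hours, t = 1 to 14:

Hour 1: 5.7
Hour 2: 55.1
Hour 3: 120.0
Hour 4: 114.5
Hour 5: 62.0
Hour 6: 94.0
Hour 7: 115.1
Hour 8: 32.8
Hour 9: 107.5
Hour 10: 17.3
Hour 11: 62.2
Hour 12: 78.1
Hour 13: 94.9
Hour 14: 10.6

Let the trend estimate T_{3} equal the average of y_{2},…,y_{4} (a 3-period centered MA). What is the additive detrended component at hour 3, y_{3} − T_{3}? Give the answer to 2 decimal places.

Trend T_3 = (55.1 + 120.0 + 114.5) / 3 = 289.6/3 = 96.5333
Detrended value: 120.0 − 96.5333 = 23.47

23.47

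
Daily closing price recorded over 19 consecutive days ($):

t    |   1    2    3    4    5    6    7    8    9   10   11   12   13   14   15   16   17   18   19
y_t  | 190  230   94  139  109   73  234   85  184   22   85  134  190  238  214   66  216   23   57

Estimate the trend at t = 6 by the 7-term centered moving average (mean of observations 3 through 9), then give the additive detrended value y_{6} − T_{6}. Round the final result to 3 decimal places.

-58.143

Trend T_6 = (94 + 139 + 109 + 73 + 234 + 85 + 184) / 7 = 918/7 = 131.14286
Detrended value: 73 − 131.14286 = -58.143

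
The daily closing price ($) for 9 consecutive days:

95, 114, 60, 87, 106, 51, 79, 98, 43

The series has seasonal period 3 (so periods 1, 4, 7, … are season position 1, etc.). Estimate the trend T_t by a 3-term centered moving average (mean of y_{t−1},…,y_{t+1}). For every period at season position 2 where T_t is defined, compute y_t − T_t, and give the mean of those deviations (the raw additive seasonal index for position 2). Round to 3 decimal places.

Season position 2 occurs at t = 2, 5, 8 (where T_t is defined).
t=2: T_2 = 89.66667; y_2 − T_2 = 114 − 89.66667 = 24.33333
t=5: T_5 = 81.33333; y_5 − T_5 = 106 − 81.33333 = 24.66667
t=8: T_8 = 73.33333; y_8 − T_8 = 98 − 73.33333 = 24.66667
Mean deviation: (24.33333 + 24.66667 + 24.66667) / 3 = 24.556

24.556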